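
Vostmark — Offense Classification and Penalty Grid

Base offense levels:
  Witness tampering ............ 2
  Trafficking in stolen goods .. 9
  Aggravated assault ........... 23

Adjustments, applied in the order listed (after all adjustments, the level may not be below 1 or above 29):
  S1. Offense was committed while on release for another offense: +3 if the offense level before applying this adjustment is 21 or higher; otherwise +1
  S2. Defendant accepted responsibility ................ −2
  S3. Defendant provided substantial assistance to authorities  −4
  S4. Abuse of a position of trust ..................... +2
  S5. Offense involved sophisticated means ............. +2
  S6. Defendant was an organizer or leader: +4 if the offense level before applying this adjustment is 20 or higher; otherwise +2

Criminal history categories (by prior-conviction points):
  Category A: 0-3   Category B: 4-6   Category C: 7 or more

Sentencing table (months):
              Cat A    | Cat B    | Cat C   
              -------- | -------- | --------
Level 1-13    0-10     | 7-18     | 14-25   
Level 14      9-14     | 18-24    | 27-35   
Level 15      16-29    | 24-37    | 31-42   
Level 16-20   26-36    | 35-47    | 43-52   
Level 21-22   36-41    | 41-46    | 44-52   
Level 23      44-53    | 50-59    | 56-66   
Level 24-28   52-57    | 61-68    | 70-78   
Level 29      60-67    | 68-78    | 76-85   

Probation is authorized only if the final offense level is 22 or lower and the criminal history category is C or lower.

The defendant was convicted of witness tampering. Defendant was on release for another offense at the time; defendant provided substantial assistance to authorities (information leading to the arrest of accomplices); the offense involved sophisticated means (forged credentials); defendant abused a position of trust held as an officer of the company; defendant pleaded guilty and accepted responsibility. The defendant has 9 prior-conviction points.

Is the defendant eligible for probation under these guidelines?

Yes

Base offense level for witness tampering: 2.
S1 applies (level before this adjustment is 2 < 21, so +1): 2 + 1 = 3.
S2 applies: 3 − 2 = 1.
S3 applies: 1 − 4 = -3.
S4 applies: -3 + 2 = -1.
S5 applies: -1 + 2 = 1.
S6 does not apply.
Final offense level: 1.
Criminal history: 9 prior points → Category C (7+).
Level 1 falls in the 1-13 band.
Grid: Level 1-13 × Category C = 14-25 months.
Probation check: level 1 ≤ 22 and category C ≤ C → eligible.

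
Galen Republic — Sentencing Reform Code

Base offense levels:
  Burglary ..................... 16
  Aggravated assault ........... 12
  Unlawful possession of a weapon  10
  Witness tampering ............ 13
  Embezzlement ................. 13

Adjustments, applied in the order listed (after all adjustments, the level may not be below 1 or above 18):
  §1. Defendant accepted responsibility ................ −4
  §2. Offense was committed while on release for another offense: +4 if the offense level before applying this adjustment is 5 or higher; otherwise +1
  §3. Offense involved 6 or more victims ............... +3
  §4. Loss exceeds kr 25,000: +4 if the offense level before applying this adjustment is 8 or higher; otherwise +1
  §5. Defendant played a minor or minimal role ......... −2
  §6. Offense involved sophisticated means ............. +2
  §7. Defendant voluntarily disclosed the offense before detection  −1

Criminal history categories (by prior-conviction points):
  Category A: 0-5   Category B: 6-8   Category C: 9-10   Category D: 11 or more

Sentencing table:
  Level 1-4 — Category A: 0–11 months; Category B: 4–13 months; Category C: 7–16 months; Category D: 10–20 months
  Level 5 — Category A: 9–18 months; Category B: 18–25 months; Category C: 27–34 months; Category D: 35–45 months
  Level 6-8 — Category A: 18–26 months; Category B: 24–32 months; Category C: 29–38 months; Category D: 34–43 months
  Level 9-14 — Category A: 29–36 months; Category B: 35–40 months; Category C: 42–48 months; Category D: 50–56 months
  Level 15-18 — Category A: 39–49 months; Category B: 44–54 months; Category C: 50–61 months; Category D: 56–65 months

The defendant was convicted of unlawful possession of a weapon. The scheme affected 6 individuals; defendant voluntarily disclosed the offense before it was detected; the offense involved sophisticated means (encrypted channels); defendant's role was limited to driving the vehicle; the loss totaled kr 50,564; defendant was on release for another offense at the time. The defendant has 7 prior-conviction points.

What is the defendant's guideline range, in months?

44-54 months

Base offense level for unlawful possession of a weapon: 10.
§1 does not apply.
§2 applies (level before this adjustment is 10 ≥ 5, so +4): 10 + 4 = 14.
§3 applies: 14 + 3 = 17.
§4 applies (level before this adjustment is 17 ≥ 8, so +4): 17 + 4 = 21.
§5 applies: 21 − 2 = 19.
§6 applies: 19 + 2 = 21.
§7 applies: 21 − 1 = 20.
Level 20 exceeds the maximum of 18; capped at 18.
Final offense level: 18.
Criminal history: 7 prior points → Category B (6-8).
Level 18 falls in the 15-18 band.
Grid: Level 15-18 × Category B = 44-54 months.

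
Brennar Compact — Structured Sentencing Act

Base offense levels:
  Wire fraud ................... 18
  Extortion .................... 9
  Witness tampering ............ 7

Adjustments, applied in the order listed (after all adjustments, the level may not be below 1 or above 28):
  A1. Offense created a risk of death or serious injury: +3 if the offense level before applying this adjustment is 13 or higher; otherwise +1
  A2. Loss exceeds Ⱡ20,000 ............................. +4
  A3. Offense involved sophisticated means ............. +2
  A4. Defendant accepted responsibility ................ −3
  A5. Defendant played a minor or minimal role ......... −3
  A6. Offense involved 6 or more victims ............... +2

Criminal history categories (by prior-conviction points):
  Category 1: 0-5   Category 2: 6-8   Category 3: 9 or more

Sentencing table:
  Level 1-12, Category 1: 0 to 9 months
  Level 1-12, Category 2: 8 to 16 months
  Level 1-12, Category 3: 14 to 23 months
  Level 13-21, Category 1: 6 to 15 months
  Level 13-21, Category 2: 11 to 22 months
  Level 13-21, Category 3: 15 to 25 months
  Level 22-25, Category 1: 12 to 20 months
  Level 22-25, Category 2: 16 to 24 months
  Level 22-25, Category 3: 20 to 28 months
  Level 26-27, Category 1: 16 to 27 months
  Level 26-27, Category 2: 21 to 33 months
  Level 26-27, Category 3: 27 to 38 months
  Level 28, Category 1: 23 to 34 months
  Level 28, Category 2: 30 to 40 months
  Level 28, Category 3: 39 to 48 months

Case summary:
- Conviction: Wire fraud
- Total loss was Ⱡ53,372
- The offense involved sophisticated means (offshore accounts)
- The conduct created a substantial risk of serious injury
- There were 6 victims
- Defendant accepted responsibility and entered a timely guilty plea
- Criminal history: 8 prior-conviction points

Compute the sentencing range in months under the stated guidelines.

21-33 months

Base offense level for wire fraud: 18.
A1 applies (level before this adjustment is 18 ≥ 13, so +3): 18 + 3 = 21.
A2 applies: 21 + 4 = 25.
A3 applies: 25 + 2 = 27.
A4 applies: 27 − 3 = 24.
A6 applies: 24 + 2 = 26.
Final offense level: 26.
Criminal history: 8 prior points → Category 2 (6-8).
Level 26 falls in the 26-27 band.
Grid: Level 26-27 × Category 2 = 21-33 months.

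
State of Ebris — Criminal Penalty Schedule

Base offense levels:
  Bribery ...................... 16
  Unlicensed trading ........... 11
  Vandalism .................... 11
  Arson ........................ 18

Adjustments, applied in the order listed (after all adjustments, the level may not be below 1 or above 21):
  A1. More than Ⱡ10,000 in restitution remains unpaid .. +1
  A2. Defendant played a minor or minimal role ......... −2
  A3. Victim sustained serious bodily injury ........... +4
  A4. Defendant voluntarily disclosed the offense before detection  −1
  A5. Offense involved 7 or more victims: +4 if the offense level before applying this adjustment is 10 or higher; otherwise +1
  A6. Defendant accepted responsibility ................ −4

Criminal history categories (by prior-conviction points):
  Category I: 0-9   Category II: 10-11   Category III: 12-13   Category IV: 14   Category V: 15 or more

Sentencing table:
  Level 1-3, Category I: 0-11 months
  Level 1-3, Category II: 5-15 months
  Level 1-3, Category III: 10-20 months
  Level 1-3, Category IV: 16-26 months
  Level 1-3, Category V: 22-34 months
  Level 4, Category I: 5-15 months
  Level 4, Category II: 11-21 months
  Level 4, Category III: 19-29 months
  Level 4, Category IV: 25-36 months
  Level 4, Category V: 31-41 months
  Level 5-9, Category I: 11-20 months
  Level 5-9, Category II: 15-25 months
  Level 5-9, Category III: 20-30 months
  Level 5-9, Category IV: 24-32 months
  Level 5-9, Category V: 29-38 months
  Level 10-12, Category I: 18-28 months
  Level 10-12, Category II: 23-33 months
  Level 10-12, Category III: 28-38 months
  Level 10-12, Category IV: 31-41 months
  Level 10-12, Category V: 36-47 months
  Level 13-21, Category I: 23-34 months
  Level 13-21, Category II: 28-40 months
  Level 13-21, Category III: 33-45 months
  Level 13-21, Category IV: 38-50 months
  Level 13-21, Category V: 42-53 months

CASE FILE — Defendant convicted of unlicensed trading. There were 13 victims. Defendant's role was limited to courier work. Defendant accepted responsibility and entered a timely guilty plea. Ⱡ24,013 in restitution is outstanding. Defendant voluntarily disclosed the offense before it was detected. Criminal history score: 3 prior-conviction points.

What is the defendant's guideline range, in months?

11-20 months

Base offense level for unlicensed trading: 11.
A1 applies: 11 + 1 = 12.
A2 applies: 12 − 2 = 10.
A4 applies: 10 − 1 = 9.
A5 applies (level before this adjustment is 9 < 10, so +1): 9 + 1 = 10.
A6 applies: 10 − 4 = 6.
Final offense level: 6.
Criminal history: 3 prior points → Category I (0-9).
Level 6 falls in the 5-9 band.
Grid: Level 5-9 × Category I = 11-20 months.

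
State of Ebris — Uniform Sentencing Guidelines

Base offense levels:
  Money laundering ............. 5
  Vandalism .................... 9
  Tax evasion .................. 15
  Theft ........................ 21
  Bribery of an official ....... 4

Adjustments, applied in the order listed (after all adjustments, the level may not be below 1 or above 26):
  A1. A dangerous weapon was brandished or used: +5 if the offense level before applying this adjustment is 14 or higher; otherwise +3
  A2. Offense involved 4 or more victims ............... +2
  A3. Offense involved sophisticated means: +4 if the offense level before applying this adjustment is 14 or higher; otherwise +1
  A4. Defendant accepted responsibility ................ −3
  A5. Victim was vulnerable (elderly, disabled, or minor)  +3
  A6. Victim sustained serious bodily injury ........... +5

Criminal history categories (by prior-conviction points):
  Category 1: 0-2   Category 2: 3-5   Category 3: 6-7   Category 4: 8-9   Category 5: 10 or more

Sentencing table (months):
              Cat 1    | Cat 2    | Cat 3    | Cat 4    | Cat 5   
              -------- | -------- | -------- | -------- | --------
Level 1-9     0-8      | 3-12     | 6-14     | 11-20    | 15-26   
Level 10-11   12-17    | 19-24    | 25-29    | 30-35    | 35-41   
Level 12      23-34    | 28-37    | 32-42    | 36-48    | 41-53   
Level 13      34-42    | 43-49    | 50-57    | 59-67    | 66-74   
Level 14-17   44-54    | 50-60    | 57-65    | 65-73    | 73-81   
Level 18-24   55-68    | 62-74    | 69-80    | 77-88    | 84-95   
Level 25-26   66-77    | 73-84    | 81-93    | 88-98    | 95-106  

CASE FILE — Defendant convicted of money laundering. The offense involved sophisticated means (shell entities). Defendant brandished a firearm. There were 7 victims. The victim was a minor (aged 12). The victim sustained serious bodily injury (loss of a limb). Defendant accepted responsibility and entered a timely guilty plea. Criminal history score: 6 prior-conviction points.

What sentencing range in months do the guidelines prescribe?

57-65 months

Base offense level for money laundering: 5.
A1 applies (level before this adjustment is 5 < 14, so +3): 5 + 3 = 8.
A2 applies: 8 + 2 = 10.
A3 applies (level before this adjustment is 10 < 14, so +1): 10 + 1 = 11.
A4 applies: 11 − 3 = 8.
A5 applies: 8 + 3 = 11.
A6 applies: 11 + 5 = 16.
Final offense level: 16.
Criminal history: 6 prior points → Category 3 (6-7).
Level 16 falls in the 14-17 band.
Grid: Level 14-17 × Category 3 = 57-65 months.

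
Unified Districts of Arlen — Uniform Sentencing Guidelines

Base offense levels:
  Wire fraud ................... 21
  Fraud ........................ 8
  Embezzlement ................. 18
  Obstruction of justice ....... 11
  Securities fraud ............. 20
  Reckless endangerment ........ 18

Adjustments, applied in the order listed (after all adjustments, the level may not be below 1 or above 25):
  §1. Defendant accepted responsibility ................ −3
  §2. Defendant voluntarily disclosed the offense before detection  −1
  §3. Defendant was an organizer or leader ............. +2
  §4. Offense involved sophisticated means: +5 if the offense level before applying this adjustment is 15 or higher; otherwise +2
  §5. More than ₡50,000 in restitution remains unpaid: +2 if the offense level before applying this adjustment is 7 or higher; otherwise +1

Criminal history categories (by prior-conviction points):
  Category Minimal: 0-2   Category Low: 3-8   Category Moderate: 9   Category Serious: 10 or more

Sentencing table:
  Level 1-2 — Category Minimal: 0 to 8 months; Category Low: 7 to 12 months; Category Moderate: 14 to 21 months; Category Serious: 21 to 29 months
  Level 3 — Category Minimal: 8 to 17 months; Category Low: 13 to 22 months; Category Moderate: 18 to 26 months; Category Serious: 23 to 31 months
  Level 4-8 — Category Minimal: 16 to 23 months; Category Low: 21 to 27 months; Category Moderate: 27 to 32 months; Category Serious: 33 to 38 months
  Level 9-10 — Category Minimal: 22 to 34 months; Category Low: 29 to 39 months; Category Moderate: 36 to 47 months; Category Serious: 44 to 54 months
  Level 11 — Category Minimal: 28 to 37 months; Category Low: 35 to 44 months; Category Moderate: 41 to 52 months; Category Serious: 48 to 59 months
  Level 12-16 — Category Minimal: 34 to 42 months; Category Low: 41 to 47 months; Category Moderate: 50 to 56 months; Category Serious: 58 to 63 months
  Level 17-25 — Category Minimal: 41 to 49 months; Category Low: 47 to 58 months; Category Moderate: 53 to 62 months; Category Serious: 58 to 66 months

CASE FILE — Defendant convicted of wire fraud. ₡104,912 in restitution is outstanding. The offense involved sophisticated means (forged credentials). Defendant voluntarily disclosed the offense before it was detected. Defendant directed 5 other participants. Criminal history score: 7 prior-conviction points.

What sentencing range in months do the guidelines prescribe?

47-58 months

Base offense level for wire fraud: 21.
§2 applies: 21 − 1 = 20.
§3 applies: 20 + 2 = 22.
§4 applies (level before this adjustment is 22 ≥ 15, so +5): 22 + 5 = 27.
§5 applies (level before this adjustment is 27 ≥ 7, so +2): 27 + 2 = 29.
Level 29 exceeds the maximum of 25; capped at 25.
Final offense level: 25.
Criminal history: 7 prior points → Category Low (3-8).
Level 25 falls in the 17-25 band.
Grid: Level 17-25 × Category Low = 47-58 months.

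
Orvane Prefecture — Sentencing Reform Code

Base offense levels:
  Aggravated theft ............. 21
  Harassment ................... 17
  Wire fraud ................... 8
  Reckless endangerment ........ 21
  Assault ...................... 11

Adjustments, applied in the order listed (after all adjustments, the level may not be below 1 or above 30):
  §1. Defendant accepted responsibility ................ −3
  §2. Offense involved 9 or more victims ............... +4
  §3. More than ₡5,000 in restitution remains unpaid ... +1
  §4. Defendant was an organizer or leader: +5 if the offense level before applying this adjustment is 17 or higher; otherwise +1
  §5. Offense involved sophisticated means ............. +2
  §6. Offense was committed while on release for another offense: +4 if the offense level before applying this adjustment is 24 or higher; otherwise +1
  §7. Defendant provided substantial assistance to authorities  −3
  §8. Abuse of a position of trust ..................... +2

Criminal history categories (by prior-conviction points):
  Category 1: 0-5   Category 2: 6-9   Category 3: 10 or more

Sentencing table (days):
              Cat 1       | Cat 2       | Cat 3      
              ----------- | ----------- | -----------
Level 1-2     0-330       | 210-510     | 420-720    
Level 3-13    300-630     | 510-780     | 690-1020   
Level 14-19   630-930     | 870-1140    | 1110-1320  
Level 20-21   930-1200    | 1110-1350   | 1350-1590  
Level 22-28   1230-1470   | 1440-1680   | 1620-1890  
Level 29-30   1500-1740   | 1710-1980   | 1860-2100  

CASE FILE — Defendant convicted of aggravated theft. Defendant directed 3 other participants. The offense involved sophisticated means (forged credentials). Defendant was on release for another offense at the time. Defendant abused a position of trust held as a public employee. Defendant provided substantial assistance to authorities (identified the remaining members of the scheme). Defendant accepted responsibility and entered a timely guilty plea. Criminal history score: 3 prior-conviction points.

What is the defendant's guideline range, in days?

1230-1470 days

Base offense level for aggravated theft: 21.
§1 applies: 21 − 3 = 18.
§2 does not apply.
§4 applies (level before this adjustment is 18 ≥ 17, so +5): 18 + 5 = 23.
§5 applies: 23 + 2 = 25.
§6 applies (level before this adjustment is 25 ≥ 24, so +4): 25 + 4 = 29.
§7 applies: 29 − 3 = 26.
§8 applies: 26 + 2 = 28.
Final offense level: 28.
Criminal history: 3 prior points → Category 1 (0-5).
Level 28 falls in the 22-28 band.
Grid: Level 22-28 × Category 1 = 1230-1470 days.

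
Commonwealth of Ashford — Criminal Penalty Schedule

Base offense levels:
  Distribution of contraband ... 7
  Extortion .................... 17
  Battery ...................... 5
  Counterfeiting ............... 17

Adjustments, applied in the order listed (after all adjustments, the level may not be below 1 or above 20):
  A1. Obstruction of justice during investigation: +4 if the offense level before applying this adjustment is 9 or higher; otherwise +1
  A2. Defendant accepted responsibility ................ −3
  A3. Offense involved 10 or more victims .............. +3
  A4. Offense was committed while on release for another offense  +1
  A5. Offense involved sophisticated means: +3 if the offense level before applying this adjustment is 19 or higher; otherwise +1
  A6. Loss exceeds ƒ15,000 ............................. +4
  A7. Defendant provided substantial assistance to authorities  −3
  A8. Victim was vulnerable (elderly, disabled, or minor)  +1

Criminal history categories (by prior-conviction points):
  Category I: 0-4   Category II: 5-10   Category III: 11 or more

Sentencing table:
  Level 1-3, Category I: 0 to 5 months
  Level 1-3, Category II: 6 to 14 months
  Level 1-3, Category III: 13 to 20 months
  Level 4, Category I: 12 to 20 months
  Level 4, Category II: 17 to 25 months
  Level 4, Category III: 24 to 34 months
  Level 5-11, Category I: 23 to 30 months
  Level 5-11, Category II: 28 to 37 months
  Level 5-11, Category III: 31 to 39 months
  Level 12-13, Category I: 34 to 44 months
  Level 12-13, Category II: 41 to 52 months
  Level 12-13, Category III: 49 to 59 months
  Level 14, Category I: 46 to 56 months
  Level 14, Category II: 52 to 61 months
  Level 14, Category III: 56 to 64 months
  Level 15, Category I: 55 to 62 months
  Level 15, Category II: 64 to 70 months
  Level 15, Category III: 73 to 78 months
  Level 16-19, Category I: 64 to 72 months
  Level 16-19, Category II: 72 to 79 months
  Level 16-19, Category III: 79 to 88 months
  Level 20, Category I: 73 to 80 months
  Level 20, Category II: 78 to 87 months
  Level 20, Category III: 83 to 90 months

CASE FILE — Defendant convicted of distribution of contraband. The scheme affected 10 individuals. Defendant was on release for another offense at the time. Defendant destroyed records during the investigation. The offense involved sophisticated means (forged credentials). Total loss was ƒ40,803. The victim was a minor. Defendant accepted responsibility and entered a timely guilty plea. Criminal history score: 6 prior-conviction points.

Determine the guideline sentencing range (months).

64-70 months

Base offense level for distribution of contraband: 7.
A1 applies (level before this adjustment is 7 < 9, so +1): 7 + 1 = 8.
A2 applies: 8 − 3 = 5.
A3 applies: 5 + 3 = 8.
A4 applies: 8 + 1 = 9.
A5 applies (level before this adjustment is 9 < 19, so +1): 9 + 1 = 10.
A6 applies: 10 + 4 = 14.
A7 does not apply.
A8 applies: 14 + 1 = 15.
Final offense level: 15.
Criminal history: 6 prior points → Category II (5-10).
Level 15 falls in the 15 band.
Grid: Level 15 × Category II = 64-70 months.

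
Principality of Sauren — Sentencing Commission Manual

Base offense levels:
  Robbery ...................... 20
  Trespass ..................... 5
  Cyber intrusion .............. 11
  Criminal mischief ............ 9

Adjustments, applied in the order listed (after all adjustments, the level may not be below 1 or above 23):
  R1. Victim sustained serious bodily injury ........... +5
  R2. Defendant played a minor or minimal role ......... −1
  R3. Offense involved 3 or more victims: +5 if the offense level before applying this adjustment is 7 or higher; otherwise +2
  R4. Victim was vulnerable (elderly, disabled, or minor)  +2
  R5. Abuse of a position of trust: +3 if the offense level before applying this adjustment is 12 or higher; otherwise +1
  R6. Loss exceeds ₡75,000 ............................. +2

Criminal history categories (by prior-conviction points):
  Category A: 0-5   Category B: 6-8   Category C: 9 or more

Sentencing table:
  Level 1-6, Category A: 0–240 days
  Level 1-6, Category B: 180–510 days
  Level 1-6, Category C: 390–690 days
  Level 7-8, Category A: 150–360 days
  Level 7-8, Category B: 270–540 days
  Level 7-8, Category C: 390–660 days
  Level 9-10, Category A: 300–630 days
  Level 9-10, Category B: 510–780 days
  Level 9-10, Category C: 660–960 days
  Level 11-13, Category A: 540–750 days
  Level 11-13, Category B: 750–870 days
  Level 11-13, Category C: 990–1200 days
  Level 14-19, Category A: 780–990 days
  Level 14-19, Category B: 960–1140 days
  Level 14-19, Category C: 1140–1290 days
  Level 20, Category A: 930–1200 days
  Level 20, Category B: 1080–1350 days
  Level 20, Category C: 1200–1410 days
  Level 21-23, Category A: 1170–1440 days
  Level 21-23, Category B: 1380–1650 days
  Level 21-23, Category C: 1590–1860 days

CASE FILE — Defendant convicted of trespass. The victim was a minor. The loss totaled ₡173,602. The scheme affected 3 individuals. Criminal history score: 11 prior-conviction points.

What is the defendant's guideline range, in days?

990-1200 days

Base offense level for trespass: 5.
R1 does not apply.
R2 does not apply.
R3 applies (level before this adjustment is 5 < 7, so +2): 5 + 2 = 7.
R4 applies: 7 + 2 = 9.
R6 applies: 9 + 2 = 11.
Final offense level: 11.
Criminal history: 11 prior points → Category C (9+).
Level 11 falls in the 11-13 band.
Grid: Level 11-13 × Category C = 990-1200 days.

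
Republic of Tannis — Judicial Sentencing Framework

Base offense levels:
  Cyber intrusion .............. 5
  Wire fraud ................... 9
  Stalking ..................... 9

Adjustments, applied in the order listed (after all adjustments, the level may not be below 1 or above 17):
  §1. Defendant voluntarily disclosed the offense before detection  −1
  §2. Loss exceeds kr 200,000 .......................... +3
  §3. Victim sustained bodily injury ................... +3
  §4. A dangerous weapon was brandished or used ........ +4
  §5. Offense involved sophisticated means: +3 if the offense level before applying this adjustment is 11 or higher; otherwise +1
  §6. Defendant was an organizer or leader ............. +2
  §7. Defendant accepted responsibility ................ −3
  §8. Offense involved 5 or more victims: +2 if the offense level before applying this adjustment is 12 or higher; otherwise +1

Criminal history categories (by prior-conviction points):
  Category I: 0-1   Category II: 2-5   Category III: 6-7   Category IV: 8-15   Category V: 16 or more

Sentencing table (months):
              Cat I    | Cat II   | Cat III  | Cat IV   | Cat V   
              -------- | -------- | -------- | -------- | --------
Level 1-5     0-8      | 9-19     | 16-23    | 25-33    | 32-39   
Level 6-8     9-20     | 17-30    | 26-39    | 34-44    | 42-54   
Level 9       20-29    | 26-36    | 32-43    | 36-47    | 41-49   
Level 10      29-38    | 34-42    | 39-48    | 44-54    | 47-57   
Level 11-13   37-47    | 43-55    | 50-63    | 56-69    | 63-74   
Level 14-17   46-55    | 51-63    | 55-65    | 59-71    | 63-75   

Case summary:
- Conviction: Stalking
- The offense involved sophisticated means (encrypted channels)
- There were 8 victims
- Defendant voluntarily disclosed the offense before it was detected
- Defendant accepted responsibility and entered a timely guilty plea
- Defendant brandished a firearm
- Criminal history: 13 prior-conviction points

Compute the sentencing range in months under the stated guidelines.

Base offense level for stalking: 9.
§1 applies: 9 − 1 = 8.
§3 does not apply.
§4 applies: 8 + 4 = 12.
§5 applies (level before this adjustment is 12 ≥ 11, so +3): 12 + 3 = 15.
§7 applies: 15 − 3 = 12.
§8 applies (level before this adjustment is 12 ≥ 12, so +2): 12 + 2 = 14.
Final offense level: 14.
Criminal history: 13 prior points → Category IV (8-15).
Level 14 falls in the 14-17 band.
Grid: Level 14-17 × Category IV = 59-71 months.

59-71 months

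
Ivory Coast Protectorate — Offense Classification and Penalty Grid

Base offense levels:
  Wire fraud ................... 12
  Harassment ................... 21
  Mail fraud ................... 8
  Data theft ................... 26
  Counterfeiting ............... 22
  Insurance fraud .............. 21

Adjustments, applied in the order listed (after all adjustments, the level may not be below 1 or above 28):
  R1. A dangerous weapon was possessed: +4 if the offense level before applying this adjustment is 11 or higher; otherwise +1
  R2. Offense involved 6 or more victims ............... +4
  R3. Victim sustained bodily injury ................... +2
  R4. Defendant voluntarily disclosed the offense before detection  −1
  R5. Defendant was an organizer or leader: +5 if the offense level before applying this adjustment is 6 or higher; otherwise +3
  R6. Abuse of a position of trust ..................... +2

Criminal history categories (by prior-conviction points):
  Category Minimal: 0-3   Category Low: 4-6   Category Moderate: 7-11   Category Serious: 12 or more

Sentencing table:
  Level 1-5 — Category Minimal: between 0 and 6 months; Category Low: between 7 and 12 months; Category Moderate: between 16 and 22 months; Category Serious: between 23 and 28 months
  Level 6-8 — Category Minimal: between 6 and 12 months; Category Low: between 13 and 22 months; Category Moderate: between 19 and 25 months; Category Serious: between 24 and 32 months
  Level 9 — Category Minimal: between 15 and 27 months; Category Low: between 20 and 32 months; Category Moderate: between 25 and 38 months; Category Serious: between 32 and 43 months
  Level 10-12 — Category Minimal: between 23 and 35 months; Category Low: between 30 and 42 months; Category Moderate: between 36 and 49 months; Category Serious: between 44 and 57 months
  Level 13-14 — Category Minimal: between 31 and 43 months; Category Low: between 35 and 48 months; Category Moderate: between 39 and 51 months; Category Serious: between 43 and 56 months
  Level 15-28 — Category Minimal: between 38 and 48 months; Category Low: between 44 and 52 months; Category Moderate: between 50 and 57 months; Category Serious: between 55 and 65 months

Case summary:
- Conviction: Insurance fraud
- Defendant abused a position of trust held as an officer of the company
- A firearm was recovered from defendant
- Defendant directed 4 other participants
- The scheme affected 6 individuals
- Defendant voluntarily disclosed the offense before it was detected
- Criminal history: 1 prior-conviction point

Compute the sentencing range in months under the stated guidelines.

Base offense level for insurance fraud: 21.
R1 applies (level before this adjustment is 21 ≥ 11, so +4): 21 + 4 = 25.
R2 applies: 25 + 4 = 29.
R4 applies: 29 − 1 = 28.
R5 applies (level before this adjustment is 28 ≥ 6, so +5): 28 + 5 = 33.
R6 applies: 33 + 2 = 35.
Level 35 exceeds the maximum of 28; capped at 28.
Final offense level: 28.
Criminal history: 1 prior point → Category Minimal (0-3).
Level 28 falls in the 15-28 band.
Grid: Level 15-28 × Category Minimal = 38-48 months.

38-48 months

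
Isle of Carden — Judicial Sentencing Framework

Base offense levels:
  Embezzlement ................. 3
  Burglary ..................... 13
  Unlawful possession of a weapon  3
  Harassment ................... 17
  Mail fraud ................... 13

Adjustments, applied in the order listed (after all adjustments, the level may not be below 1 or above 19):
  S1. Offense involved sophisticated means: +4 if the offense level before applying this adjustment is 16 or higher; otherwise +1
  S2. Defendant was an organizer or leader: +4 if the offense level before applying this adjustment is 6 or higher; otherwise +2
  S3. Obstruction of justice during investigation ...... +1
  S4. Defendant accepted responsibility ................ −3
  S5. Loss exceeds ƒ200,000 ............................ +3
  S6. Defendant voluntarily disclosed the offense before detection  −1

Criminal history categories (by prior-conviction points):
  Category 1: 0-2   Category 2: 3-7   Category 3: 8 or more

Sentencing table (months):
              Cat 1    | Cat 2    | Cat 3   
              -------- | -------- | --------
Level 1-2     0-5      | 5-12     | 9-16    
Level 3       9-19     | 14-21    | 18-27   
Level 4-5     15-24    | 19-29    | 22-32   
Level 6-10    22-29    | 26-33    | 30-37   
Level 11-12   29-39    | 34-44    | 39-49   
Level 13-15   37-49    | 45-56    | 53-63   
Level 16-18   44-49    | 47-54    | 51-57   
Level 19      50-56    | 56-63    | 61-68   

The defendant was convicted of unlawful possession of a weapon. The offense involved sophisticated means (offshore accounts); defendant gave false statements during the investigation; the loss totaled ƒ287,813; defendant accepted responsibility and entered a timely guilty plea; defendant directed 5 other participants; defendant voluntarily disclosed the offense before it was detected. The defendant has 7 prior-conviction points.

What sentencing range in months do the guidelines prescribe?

Base offense level for unlawful possession of a weapon: 3.
S1 applies (level before this adjustment is 3 < 16, so +1): 3 + 1 = 4.
S2 applies (level before this adjustment is 4 < 6, so +2): 4 + 2 = 6.
S3 applies: 6 + 1 = 7.
S4 applies: 7 − 3 = 4.
S5 applies: 4 + 3 = 7.
S6 applies: 7 − 1 = 6.
Final offense level: 6.
Criminal history: 7 prior points → Category 2 (3-7).
Level 6 falls in the 6-10 band.
Grid: Level 6-10 × Category 2 = 26-33 months.

26-33 months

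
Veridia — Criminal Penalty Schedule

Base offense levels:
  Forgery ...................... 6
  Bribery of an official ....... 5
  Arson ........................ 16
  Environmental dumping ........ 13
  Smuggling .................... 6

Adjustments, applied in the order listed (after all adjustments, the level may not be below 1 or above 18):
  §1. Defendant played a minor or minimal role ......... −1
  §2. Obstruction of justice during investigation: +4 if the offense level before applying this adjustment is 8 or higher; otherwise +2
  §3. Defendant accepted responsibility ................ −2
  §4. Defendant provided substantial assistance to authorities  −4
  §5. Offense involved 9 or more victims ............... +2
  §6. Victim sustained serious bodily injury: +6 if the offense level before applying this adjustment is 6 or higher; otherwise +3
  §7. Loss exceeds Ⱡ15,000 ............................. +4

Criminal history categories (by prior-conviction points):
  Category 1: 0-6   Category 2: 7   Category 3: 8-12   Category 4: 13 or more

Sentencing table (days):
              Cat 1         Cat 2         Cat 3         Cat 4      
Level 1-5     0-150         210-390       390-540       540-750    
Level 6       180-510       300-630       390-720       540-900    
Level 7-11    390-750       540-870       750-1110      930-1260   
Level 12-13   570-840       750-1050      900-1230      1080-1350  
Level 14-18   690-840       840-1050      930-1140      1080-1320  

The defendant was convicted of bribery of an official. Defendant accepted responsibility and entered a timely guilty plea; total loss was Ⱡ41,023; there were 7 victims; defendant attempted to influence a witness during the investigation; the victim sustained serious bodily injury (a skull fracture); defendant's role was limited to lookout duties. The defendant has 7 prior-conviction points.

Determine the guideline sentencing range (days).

540-870 days

Base offense level for bribery of an official: 5.
§1 applies: 5 − 1 = 4.
§2 applies (level before this adjustment is 4 < 8, so +2): 4 + 2 = 6.
§3 applies: 6 − 2 = 4.
§4 does not apply.
§6 applies (level before this adjustment is 4 < 6, so +3): 4 + 3 = 7.
§7 applies: 7 + 4 = 11.
Final offense level: 11.
Criminal history: 7 prior points → Category 2 (7).
Level 11 falls in the 7-11 band.
Grid: Level 7-11 × Category 2 = 540-870 days.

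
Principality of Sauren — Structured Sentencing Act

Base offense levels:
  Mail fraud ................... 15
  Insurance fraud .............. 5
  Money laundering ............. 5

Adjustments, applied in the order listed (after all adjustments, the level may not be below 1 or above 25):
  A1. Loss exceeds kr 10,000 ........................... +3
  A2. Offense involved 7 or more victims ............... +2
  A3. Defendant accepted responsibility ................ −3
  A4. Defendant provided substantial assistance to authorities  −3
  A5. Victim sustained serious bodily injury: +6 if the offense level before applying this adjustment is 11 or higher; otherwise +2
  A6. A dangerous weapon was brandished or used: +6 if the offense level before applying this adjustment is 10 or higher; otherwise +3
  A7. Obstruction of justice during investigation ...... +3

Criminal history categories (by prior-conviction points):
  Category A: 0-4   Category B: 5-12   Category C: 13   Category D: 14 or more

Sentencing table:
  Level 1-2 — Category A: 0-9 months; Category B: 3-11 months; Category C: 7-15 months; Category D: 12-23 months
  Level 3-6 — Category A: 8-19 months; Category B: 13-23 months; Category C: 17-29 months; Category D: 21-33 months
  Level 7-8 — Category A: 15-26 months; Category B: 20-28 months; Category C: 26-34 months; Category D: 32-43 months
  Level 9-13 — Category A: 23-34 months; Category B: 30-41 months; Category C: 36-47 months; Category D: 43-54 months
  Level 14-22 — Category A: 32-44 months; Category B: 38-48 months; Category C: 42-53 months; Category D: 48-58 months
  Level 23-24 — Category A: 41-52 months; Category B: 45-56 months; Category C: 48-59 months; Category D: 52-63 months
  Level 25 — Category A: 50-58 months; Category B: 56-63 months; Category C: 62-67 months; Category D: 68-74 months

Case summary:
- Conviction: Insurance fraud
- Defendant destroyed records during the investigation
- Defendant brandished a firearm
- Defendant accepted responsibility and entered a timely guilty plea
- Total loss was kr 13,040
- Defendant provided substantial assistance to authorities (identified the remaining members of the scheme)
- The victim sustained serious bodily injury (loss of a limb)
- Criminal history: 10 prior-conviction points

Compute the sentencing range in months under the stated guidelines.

Base offense level for insurance fraud: 5.
A1 applies: 5 + 3 = 8.
A2 does not apply.
A3 applies: 8 − 3 = 5.
A4 applies: 5 − 3 = 2.
A5 applies (level before this adjustment is 2 < 11, so +2): 2 + 2 = 4.
A6 applies (level before this adjustment is 4 < 10, so +3): 4 + 3 = 7.
A7 applies: 7 + 3 = 10.
Final offense level: 10.
Criminal history: 10 prior points → Category B (5-12).
Level 10 falls in the 9-13 band.
Grid: Level 9-13 × Category B = 30-41 months.

30-41 months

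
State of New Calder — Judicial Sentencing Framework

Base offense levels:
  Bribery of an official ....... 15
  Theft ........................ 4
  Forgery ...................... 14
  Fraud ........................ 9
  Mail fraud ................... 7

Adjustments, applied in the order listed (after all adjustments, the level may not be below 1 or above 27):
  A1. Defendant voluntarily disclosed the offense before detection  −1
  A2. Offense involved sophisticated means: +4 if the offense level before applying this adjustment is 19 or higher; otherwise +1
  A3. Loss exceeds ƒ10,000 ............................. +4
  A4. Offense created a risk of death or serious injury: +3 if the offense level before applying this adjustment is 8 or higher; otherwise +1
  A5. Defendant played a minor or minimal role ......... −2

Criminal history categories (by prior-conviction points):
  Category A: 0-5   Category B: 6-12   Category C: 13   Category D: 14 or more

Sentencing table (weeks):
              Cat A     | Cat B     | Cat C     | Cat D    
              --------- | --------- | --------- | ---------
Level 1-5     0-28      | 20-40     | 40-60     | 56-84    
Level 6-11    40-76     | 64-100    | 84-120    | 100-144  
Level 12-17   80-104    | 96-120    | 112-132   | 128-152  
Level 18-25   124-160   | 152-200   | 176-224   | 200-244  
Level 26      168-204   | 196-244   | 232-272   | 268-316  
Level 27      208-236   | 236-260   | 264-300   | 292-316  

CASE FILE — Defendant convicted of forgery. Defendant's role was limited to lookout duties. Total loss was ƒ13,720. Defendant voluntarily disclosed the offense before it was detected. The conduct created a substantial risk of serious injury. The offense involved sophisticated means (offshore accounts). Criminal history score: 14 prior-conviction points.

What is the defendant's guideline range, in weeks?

200-244 weeks

Base offense level for forgery: 14.
A1 applies: 14 − 1 = 13.
A2 applies (level before this adjustment is 13 < 19, so +1): 13 + 1 = 14.
A3 applies: 14 + 4 = 18.
A4 applies (level before this adjustment is 18 ≥ 8, so +3): 18 + 3 = 21.
A5 applies: 21 − 2 = 19.
Final offense level: 19.
Criminal history: 14 prior points → Category D (14+).
Level 19 falls in the 18-25 band.
Grid: Level 18-25 × Category D = 200-244 weeks.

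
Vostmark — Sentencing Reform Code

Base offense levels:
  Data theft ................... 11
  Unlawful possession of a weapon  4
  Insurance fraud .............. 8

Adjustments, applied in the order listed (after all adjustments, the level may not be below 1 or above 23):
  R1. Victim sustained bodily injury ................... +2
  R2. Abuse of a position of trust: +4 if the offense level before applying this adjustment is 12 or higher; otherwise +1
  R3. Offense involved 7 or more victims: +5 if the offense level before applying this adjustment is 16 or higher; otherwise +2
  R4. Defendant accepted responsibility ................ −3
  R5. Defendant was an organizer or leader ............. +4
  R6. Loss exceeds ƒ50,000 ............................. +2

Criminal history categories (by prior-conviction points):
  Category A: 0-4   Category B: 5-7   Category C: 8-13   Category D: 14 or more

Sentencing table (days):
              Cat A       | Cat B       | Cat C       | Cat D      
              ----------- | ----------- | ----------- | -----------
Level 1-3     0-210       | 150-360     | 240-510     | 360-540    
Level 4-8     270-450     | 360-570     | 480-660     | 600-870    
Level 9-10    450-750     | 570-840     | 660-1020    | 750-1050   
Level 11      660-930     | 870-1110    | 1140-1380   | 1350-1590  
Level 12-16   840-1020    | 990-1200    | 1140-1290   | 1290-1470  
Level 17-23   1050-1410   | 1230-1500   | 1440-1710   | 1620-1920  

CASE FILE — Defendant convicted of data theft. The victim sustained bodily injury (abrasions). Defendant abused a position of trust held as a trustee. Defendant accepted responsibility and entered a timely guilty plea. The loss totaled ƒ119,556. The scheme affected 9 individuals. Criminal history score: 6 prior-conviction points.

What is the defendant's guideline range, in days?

1230-1500 days

Base offense level for data theft: 11.
R1 applies: 11 + 2 = 13.
R2 applies (level before this adjustment is 13 ≥ 12, so +4): 13 + 4 = 17.
R3 applies (level before this adjustment is 17 ≥ 16, so +5): 17 + 5 = 22.
R4 applies: 22 − 3 = 19.
R6 applies: 19 + 2 = 21.
Final offense level: 21.
Criminal history: 6 prior points → Category B (5-7).
Level 21 falls in the 17-23 band.
Grid: Level 17-23 × Category B = 1230-1500 days.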